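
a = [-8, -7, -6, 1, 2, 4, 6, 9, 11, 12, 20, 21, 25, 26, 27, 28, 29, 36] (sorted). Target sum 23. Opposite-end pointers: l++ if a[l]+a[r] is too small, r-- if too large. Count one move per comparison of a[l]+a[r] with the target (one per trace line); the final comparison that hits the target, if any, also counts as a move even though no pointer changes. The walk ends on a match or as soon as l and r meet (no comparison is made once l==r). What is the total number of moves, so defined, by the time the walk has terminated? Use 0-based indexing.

l=0 r=17: -8+36=28 >23, r--
l=0 r=16: -8+29=21 <23, l++
l=1 r=16: -7+29=22 <23, l++
l=2 r=16: -6+29=23, found

4 moves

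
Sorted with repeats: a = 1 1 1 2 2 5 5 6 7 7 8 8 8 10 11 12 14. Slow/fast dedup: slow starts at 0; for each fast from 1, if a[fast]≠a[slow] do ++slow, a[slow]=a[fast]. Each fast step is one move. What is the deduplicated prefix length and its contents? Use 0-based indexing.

length 10; prefix = [1, 2, 5, 6, 7, 8, 10, 11, 12, 14]

(s=0,f=1) a[fast]=1=a[slow] dup → fast++
(s=0,f=2) a[fast]=1=a[slow] dup → fast++
(s=0,f=3) a[fast]=2≠a[slow]=1 write a[1]=2 → slow++,fast++
(s=1,f=4) a[fast]=2=a[slow] dup → fast++
(s=1,f=5) a[fast]=5≠a[slow]=2 write a[2]=5 → slow++,fast++
(s=2,f=6) a[fast]=5=a[slow] dup → fast++
(s=2,f=7) a[fast]=6≠a[slow]=5 write a[3]=6 → slow++,fast++
(s=3,f=8) a[fast]=7≠a[slow]=6 write a[4]=7 → slow++,fast++
(s=4,f=9) a[fast]=7=a[slow] dup → fast++
(s=4,f=10) a[fast]=8≠a[slow]=7 write a[5]=8 → slow++,fast++
(s=5,f=11) a[fast]=8=a[slow] dup → fast++
(s=5,f=12) a[fast]=8=a[slow] dup → fast++
(s=5,f=13) a[fast]=10≠a[slow]=8 write a[6]=10 → slow++,fast++
(s=6,f=14) a[fast]=11≠a[slow]=10 write a[7]=11 → slow++,fast++
(s=7,f=15) a[fast]=12≠a[slow]=11 write a[8]=12 → slow++,fast++
(s=8,f=16) a[fast]=14≠a[slow]=12 write a[9]=14 → slow++,fast++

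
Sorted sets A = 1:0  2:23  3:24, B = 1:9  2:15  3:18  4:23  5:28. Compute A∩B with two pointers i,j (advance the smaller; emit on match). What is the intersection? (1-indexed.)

intersection = [23]

i=1 j=1: 0<9, i++
i=2 j=1: 23>9, j++
i=2 j=2: 23>15, j++
i=2 j=3: 23>18, j++
i=2 j=4: 23==23 emit, i++,j++
i=3 j=5: 24<28, i++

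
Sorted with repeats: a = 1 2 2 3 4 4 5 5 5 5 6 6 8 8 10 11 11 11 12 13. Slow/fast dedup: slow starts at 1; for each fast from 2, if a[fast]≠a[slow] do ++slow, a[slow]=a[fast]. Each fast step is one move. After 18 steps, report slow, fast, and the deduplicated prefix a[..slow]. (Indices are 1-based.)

slow=1 fast=2: a[fast]=2≠a[slow]=1 write a[2]=2, slow++,fast++
slow=2 fast=3: a[fast]=2=a[slow] dup, fast++
slow=2 fast=4: a[fast]=3≠a[slow]=2 write a[3]=3, slow++,fast++
slow=3 fast=5: a[fast]=4≠a[slow]=3 write a[4]=4, slow++,fast++
slow=4 fast=6: a[fast]=4=a[slow] dup, fast++
slow=4 fast=7: a[fast]=5≠a[slow]=4 write a[5]=5, slow++,fast++
slow=5 fast=8: a[fast]=5=a[slow] dup, fast++
slow=5 fast=9: a[fast]=5=a[slow] dup, fast++
slow=5 fast=10: a[fast]=5=a[slow] dup, fast++
slow=5 fast=11: a[fast]=6≠a[slow]=5 write a[6]=6, slow++,fast++
slow=6 fast=12: a[fast]=6=a[slow] dup, fast++
slow=6 fast=13: a[fast]=8≠a[slow]=6 write a[7]=8, slow++,fast++
slow=7 fast=14: a[fast]=8=a[slow] dup, fast++
slow=7 fast=15: a[fast]=10≠a[slow]=8 write a[8]=10, slow++,fast++
slow=8 fast=16: a[fast]=11≠a[slow]=10 write a[9]=11, slow++,fast++
slow=9 fast=17: a[fast]=11=a[slow] dup, fast++
slow=9 fast=18: a[fast]=11=a[slow] dup, fast++
slow=9 fast=19: a[fast]=12≠a[slow]=11 write a[10]=12, slow++,fast++

slow=10, fast=20, prefix=[1, 2, 3, 4, 5, 6, 8, 10, 11, 12]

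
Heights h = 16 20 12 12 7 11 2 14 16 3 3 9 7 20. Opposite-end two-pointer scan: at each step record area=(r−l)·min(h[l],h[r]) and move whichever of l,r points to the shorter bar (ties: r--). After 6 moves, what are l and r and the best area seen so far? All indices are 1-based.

l=2, r=9, best area=240

l=1 r=14: min(16,20)*13=208 best=208 *, l++
l=2 r=14: min(20,20)*12=240 best=240 *, r--
l=2 r=13: min(20,7)*11=77 best=240, r--
l=2 r=12: min(20,9)*10=90 best=240, r--
l=2 r=11: min(20,3)*9=27 best=240, r--
l=2 r=10: min(20,3)*8=24 best=240, r--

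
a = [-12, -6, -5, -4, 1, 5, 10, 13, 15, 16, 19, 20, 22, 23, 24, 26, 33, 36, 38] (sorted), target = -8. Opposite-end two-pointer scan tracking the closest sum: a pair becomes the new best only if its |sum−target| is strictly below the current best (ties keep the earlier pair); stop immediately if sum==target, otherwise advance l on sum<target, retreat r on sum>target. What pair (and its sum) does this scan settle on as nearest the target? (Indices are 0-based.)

l=0 r=18: -12+38=26 d=34 *, r--
l=0 r=17: -12+36=24 d=32 *, r--
l=0 r=16: -12+33=21 d=29 *, r--
l=0 r=15: -12+26=14 d=22 *, r--
l=0 r=14: -12+24=12 d=20 *, r--
l=0 r=13: -12+23=11 d=19 *, r--
l=0 r=12: -12+22=10 d=18 *, r--
l=0 r=11: -12+20=8 d=16 *, r--
l=0 r=10: -12+19=7 d=15 *, r--
l=0 r=9: -12+16=4 d=12 *, r--
l=0 r=8: -12+15=3 d=11 *, r--
l=0 r=7: -12+13=1 d=9 *, r--
l=0 r=6: -12+10=-2 d=6 *, r--
l=0 r=5: -12+5=-7 d=1 *, r--
l=0 r=4: -12+1=-11 d=3, l++
l=1 r=4: -6+1=-5 d=3, r--
l=1 r=3: -6+-4=-10 d=2, l++
l=2 r=3: -5+-4=-9 d=1, l++

pair (-12, 5) with sum -7 (|Δ|=1)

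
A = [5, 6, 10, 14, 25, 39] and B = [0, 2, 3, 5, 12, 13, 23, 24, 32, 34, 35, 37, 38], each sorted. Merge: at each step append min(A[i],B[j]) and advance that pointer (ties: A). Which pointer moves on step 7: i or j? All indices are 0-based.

[i=0,j=0] A[i]=5>B[j]=0 take 0 → j++
[i=0,j=1] A[i]=5>B[j]=2 take 2 → j++
[i=0,j=2] A[i]=5>B[j]=3 take 3 → j++
[i=0,j=3] A[i]=5<=B[j]=5 take 5 → i++
[i=1,j=3] A[i]=6>B[j]=5 take 5 → j++
[i=1,j=4] A[i]=6<=B[j]=12 take 6 → i++
[i=2,j=4] A[i]=10<=B[j]=12 take 10 → i++

i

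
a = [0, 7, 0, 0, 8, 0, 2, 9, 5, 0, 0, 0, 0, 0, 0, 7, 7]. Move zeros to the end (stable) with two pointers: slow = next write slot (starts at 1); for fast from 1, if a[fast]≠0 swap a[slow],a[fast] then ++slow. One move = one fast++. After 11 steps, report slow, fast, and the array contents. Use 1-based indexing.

(s=1,f=1) a[fast]=0 → fast++
(s=1,f=2) a[fast]=7≠0 swap→a[1]=7 → slow++,fast++
(s=2,f=3) a[fast]=0 → fast++
(s=2,f=4) a[fast]=0 → fast++
(s=2,f=5) a[fast]=8≠0 swap→a[2]=8 → slow++,fast++
(s=3,f=6) a[fast]=0 → fast++
(s=3,f=7) a[fast]=2≠0 swap→a[3]=2 → slow++,fast++
(s=4,f=8) a[fast]=9≠0 swap→a[4]=9 → slow++,fast++
(s=5,f=9) a[fast]=5≠0 swap→a[5]=5 → slow++,fast++
(s=6,f=10) a[fast]=0 → fast++
(s=6,f=11) a[fast]=0 → fast++

slow=6, fast=12, a=[7, 8, 2, 9, 5, 0, 0, 0, 0, 0, 0, 0, 0, 0, 0, 7, 7]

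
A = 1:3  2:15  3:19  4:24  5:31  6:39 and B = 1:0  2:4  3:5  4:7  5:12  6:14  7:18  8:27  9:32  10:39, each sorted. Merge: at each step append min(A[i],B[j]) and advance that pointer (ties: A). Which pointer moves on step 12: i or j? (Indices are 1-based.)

j

i=1 j=1: A[i]=3>B[j]=0 take 0, j++
i=1 j=2: A[i]=3<=B[j]=4 take 3, i++
i=2 j=2: A[i]=15>B[j]=4 take 4, j++
i=2 j=3: A[i]=15>B[j]=5 take 5, j++
i=2 j=4: A[i]=15>B[j]=7 take 7, j++
i=2 j=5: A[i]=15>B[j]=12 take 12, j++
i=2 j=6: A[i]=15>B[j]=14 take 14, j++
i=2 j=7: A[i]=15<=B[j]=18 take 15, i++
i=3 j=7: A[i]=19>B[j]=18 take 18, j++
i=3 j=8: A[i]=19<=B[j]=27 take 19, i++
i=4 j=8: A[i]=24<=B[j]=27 take 24, i++
i=5 j=8: A[i]=31>B[j]=27 take 27, j++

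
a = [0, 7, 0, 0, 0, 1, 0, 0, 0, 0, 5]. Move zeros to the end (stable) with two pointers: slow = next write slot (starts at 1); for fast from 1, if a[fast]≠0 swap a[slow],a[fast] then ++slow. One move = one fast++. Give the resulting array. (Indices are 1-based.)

slow=1 fast=1: a[fast]=0, fast++
slow=1 fast=2: a[fast]=7≠0 swap→a[1]=7, slow++,fast++
slow=2 fast=3: a[fast]=0, fast++
slow=2 fast=4: a[fast]=0, fast++
slow=2 fast=5: a[fast]=0, fast++
slow=2 fast=6: a[fast]=1≠0 swap→a[2]=1, slow++,fast++
slow=3 fast=7: a[fast]=0, fast++
slow=3 fast=8: a[fast]=0, fast++
slow=3 fast=9: a[fast]=0, fast++
slow=3 fast=10: a[fast]=0, fast++
slow=3 fast=11: a[fast]=5≠0 swap→a[3]=5, slow++,fast++

[7, 1, 5, 0, 0, 0, 0, 0, 0, 0, 0]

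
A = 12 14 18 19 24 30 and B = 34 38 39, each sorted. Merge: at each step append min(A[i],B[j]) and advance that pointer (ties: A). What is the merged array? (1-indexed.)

[i=1,j=1] A[i]=12<=B[j]=34 take 12 → i++
[i=2,j=1] A[i]=14<=B[j]=34 take 14 → i++
[i=3,j=1] A[i]=18<=B[j]=34 take 18 → i++
[i=4,j=1] A[i]=19<=B[j]=34 take 19 → i++
[i=5,j=1] A[i]=24<=B[j]=34 take 24 → i++
[i=6,j=1] A[i]=30<=B[j]=34 take 30 → i++
[i=7,j=1] A done, take B[j]=34 → j++
[i=7,j=2] A done, take B[j]=38 → j++
[i=7,j=3] A done, take B[j]=39 → j++

[12, 14, 18, 19, 24, 30, 34, 38, 39]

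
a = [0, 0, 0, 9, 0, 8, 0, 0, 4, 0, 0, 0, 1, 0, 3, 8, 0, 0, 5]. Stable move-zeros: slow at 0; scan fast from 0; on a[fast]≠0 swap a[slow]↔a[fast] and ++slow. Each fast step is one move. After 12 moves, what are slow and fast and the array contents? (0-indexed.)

(s=0,f=0) a[fast]=0 → fast++
(s=0,f=1) a[fast]=0 → fast++
(s=0,f=2) a[fast]=0 → fast++
(s=0,f=3) a[fast]=9≠0 swap→a[0]=9 → slow++,fast++
(s=1,f=4) a[fast]=0 → fast++
(s=1,f=5) a[fast]=8≠0 swap→a[1]=8 → slow++,fast++
(s=2,f=6) a[fast]=0 → fast++
(s=2,f=7) a[fast]=0 → fast++
(s=2,f=8) a[fast]=4≠0 swap→a[2]=4 → slow++,fast++
(s=3,f=9) a[fast]=0 → fast++
(s=3,f=10) a[fast]=0 → fast++
(s=3,f=11) a[fast]=0 → fast++

slow=3, fast=12, a=[9, 8, 4, 0, 0, 0, 0, 0, 0, 0, 0, 0, 1, 0, 3, 8, 0, 0, 5]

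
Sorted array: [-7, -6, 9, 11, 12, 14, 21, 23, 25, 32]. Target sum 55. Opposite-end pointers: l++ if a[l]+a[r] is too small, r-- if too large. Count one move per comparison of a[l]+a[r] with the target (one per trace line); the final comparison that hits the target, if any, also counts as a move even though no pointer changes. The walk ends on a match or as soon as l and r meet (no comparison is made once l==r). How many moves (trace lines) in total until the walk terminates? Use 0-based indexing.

l=0 r=9: -7+32=25 <55, l++
l=1 r=9: -6+32=26 <55, l++
l=2 r=9: 9+32=41 <55, l++
l=3 r=9: 11+32=43 <55, l++
l=4 r=9: 12+32=44 <55, l++
l=5 r=9: 14+32=46 <55, l++
l=6 r=9: 21+32=53 <55, l++
l=7 r=9: 23+32=55, found

8 moves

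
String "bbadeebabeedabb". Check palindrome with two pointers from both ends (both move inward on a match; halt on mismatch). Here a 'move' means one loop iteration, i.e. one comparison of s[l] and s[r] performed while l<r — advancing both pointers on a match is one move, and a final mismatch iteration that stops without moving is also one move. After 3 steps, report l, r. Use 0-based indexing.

l=3, r=11

[0,14] 'b'=='b' → l++,r--
[1,13] 'b'=='b' → l++,r--
[2,12] 'a'=='a' → l++,r--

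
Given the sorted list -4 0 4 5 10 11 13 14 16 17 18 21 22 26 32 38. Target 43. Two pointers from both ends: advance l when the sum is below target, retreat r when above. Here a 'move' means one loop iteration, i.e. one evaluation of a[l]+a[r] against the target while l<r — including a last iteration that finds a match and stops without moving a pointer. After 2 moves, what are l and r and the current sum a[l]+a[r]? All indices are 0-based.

l=0 r=15: -4+38=34 <43, l++
l=1 r=15: 0+38=38 <43, l++

l=2, r=15, sum=42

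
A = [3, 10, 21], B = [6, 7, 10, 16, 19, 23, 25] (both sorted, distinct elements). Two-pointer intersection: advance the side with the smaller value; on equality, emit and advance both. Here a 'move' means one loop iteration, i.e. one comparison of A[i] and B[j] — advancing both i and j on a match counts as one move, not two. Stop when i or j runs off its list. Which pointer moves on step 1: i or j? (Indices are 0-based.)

i

i=0 j=0: 3<6, i++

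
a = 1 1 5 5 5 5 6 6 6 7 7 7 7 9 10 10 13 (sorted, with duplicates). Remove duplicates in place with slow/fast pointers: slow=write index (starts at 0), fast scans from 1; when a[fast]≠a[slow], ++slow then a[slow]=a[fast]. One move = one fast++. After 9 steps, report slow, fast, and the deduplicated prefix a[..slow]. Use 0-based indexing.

(s=0,f=1) a[fast]=1=a[slow] dup → fast++
(s=0,f=2) a[fast]=5≠a[slow]=1 write a[1]=5 → slow++,fast++
(s=1,f=3) a[fast]=5=a[slow] dup → fast++
(s=1,f=4) a[fast]=5=a[slow] dup → fast++
(s=1,f=5) a[fast]=5=a[slow] dup → fast++
(s=1,f=6) a[fast]=6≠a[slow]=5 write a[2]=6 → slow++,fast++
(s=2,f=7) a[fast]=6=a[slow] dup → fast++
(s=2,f=8) a[fast]=6=a[slow] dup → fast++
(s=2,f=9) a[fast]=7≠a[slow]=6 write a[3]=7 → slow++,fast++

slow=3, fast=10, prefix=[1, 5, 6, 7]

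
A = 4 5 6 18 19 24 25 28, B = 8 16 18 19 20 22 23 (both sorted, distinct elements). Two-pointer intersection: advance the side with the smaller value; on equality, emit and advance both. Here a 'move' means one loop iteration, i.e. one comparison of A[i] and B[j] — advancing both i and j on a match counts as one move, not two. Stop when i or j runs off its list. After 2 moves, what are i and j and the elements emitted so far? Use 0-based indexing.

i=0 j=0: 4<8, i++
i=1 j=0: 5<8, i++

i=2, j=0, emitted=[]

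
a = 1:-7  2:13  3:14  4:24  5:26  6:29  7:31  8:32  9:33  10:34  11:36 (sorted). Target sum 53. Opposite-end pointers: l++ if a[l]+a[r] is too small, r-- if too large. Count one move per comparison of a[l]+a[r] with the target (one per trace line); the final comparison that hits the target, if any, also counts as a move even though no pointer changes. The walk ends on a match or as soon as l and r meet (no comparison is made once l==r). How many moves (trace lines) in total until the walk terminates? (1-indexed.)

[1,11] -7+36=29 <53 → l++
[2,11] 13+36=49 <53 → l++
[3,11] 14+36=50 <53 → l++
[4,11] 24+36=60 >53 → r--
[4,10] 24+34=58 >53 → r--
[4,9] 24+33=57 >53 → r--
[4,8] 24+32=56 >53 → r--
[4,7] 24+31=55 >53 → r--
[4,6] 24+29=53 → found

9 moves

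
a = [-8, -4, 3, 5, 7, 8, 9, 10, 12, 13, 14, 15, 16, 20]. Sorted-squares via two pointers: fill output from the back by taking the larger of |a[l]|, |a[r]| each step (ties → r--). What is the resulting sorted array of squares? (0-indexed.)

[9, 16, 25, 49, 64, 64, 81, 100, 144, 169, 196, 225, 256, 400]

l=0 r=13: |-8|<=|20| out[13]=400, r--
l=0 r=12: |-8|<=|16| out[12]=256, r--
l=0 r=11: |-8|<=|15| out[11]=225, r--
l=0 r=10: |-8|<=|14| out[10]=196, r--
l=0 r=9: |-8|<=|13| out[9]=169, r--
l=0 r=8: |-8|<=|12| out[8]=144, r--
l=0 r=7: |-8|<=|10| out[7]=100, r--
l=0 r=6: |-8|<=|9| out[6]=81, r--
l=0 r=5: |-8|<=|8| out[5]=64, r--
l=0 r=4: |-8|>|7| out[4]=64, l++
l=1 r=4: |-4|<=|7| out[3]=49, r--
l=1 r=3: |-4|<=|5| out[2]=25, r--
l=1 r=2: |-4|>|3| out[1]=16, l++
l=2 r=2: |3|<=|3| out[0]=9, r--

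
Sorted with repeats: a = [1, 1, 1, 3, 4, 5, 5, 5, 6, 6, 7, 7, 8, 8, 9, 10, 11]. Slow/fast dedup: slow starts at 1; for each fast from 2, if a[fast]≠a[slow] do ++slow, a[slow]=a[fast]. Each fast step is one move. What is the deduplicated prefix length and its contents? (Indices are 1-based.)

(s=1,f=2) a[fast]=1=a[slow] dup → fast++
(s=1,f=3) a[fast]=1=a[slow] dup → fast++
(s=1,f=4) a[fast]=3≠a[slow]=1 write a[2]=3 → slow++,fast++
(s=2,f=5) a[fast]=4≠a[slow]=3 write a[3]=4 → slow++,fast++
(s=3,f=6) a[fast]=5≠a[slow]=4 write a[4]=5 → slow++,fast++
(s=4,f=7) a[fast]=5=a[slow] dup → fast++
(s=4,f=8) a[fast]=5=a[slow] dup → fast++
(s=4,f=9) a[fast]=6≠a[slow]=5 write a[5]=6 → slow++,fast++
(s=5,f=10) a[fast]=6=a[slow] dup → fast++
(s=5,f=11) a[fast]=7≠a[slow]=6 write a[6]=7 → slow++,fast++
(s=6,f=12) a[fast]=7=a[slow] dup → fast++
(s=6,f=13) a[fast]=8≠a[slow]=7 write a[7]=8 → slow++,fast++
(s=7,f=14) a[fast]=8=a[slow] dup → fast++
(s=7,f=15) a[fast]=9≠a[slow]=8 write a[8]=9 → slow++,fast++
(s=8,f=16) a[fast]=10≠a[slow]=9 write a[9]=10 → slow++,fast++
(s=9,f=17) a[fast]=11≠a[slow]=10 write a[10]=11 → slow++,fast++

length 10; prefix = [1, 3, 4, 5, 6, 7, 8, 9, 10, 11]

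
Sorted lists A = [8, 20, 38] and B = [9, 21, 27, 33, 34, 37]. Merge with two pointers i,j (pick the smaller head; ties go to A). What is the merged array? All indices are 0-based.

[i=0,j=0] A[i]=8<=B[j]=9 take 8 → i++
[i=1,j=0] A[i]=20>B[j]=9 take 9 → j++
[i=1,j=1] A[i]=20<=B[j]=21 take 20 → i++
[i=2,j=1] A[i]=38>B[j]=21 take 21 → j++
[i=2,j=2] A[i]=38>B[j]=27 take 27 → j++
[i=2,j=3] A[i]=38>B[j]=33 take 33 → j++
[i=2,j=4] A[i]=38>B[j]=34 take 34 → j++
[i=2,j=5] A[i]=38>B[j]=37 take 37 → j++
[i=2,j=6] B done, take A[i]=38 → i++

[8, 9, 20, 21, 27, 33, 34, 37, 38]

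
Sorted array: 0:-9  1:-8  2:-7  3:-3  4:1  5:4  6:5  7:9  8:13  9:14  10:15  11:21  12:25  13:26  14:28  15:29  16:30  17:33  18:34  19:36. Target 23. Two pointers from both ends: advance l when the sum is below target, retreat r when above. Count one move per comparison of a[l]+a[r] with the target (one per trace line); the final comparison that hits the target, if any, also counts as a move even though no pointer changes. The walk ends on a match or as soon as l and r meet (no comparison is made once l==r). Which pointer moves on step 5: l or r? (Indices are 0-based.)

l=0 r=19: -9+36=27 >23, r--
l=0 r=18: -9+34=25 >23, r--
l=0 r=17: -9+33=24 >23, r--
l=0 r=16: -9+30=21 <23, l++
l=1 r=16: -8+30=22 <23, l++

l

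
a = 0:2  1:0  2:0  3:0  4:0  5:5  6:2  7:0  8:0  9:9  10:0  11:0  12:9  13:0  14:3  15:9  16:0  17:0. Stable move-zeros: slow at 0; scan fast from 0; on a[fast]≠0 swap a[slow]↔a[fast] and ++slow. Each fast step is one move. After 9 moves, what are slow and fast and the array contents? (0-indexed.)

(s=0,f=0) a[fast]=2≠0 swap→a[0]=2 → slow++,fast++
(s=1,f=1) a[fast]=0 → fast++
(s=1,f=2) a[fast]=0 → fast++
(s=1,f=3) a[fast]=0 → fast++
(s=1,f=4) a[fast]=0 → fast++
(s=1,f=5) a[fast]=5≠0 swap→a[1]=5 → slow++,fast++
(s=2,f=6) a[fast]=2≠0 swap→a[2]=2 → slow++,fast++
(s=3,f=7) a[fast]=0 → fast++
(s=3,f=8) a[fast]=0 → fast++

slow=3, fast=9, a=[2, 5, 2, 0, 0, 0, 0, 0, 0, 9, 0, 0, 9, 0, 3, 9, 0, 0]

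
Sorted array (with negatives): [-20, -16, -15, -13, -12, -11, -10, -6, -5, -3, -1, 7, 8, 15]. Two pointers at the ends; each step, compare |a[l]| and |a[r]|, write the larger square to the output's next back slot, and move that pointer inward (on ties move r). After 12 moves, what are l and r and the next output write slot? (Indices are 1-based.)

[1,14] |-20|>|15| out[14]=400 → l++
[2,14] |-16|>|15| out[13]=256 → l++
[3,14] |-15|<=|15| out[12]=225 → r--
[3,13] |-15|>|8| out[11]=225 → l++
[4,13] |-13|>|8| out[10]=169 → l++
[5,13] |-12|>|8| out[9]=144 → l++
[6,13] |-11|>|8| out[8]=121 → l++
[7,13] |-10|>|8| out[7]=100 → l++
[8,13] |-6|<=|8| out[6]=64 → r--
[8,12] |-6|<=|7| out[5]=49 → r--
[8,11] |-6|>|-1| out[4]=36 → l++
[9,11] |-5|>|-1| out[3]=25 → l++

l=10, r=11, next write slot=2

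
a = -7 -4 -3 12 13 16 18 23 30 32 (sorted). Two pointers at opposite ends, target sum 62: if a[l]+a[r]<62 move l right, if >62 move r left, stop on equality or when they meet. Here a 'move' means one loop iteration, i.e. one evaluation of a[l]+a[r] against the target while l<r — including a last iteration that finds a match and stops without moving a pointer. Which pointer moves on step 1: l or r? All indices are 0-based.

[0,9] -7+32=25 <62 → l++

l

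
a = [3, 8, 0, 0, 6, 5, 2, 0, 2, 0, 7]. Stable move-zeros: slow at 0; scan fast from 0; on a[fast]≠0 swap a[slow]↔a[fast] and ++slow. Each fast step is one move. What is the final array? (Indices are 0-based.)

(s=0,f=0) a[fast]=3≠0 swap→a[0]=3 → slow++,fast++
(s=1,f=1) a[fast]=8≠0 swap→a[1]=8 → slow++,fast++
(s=2,f=2) a[fast]=0 → fast++
(s=2,f=3) a[fast]=0 → fast++
(s=2,f=4) a[fast]=6≠0 swap→a[2]=6 → slow++,fast++
(s=3,f=5) a[fast]=5≠0 swap→a[3]=5 → slow++,fast++
(s=4,f=6) a[fast]=2≠0 swap→a[4]=2 → slow++,fast++
(s=5,f=7) a[fast]=0 → fast++
(s=5,f=8) a[fast]=2≠0 swap→a[5]=2 → slow++,fast++
(s=6,f=9) a[fast]=0 → fast++
(s=6,f=10) a[fast]=7≠0 swap→a[6]=7 → slow++,fast++

[3, 8, 6, 5, 2, 2, 7, 0, 0, 0, 0]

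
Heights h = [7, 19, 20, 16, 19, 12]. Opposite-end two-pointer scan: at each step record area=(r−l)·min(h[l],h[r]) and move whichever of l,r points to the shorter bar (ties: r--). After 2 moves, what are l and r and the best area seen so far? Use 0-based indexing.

[0,5] min(7,12)*5=35 best=35 * → l++
[1,5] min(19,12)*4=48 best=48 * → r--

l=1, r=4, best area=48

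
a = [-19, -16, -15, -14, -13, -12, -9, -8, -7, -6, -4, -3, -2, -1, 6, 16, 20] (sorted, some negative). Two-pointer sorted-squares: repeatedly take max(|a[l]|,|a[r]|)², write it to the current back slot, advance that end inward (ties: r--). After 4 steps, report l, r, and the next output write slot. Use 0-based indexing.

l=2, r=14, next write slot=12

[0,16] |-19|<=|20| out[16]=400 → r--
[0,15] |-19|>|16| out[15]=361 → l++
[1,15] |-16|<=|16| out[14]=256 → r--
[1,14] |-16|>|6| out[13]=256 → l++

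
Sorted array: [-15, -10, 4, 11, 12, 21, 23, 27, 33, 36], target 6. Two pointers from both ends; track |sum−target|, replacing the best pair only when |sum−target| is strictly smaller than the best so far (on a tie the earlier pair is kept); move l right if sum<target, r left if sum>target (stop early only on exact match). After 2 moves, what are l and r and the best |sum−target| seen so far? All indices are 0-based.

l=0, r=7, best |Δ|=12

l=0 r=9: -15+36=21 d=15 *, r--
l=0 r=8: -15+33=18 d=12 *, r--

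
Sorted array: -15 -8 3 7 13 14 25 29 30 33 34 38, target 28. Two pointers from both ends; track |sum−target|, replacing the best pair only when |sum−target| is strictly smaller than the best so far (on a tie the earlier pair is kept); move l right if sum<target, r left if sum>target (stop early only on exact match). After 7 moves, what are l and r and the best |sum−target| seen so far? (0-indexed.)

l=2, r=6, best |Δ|=2

l=0 r=11: -15+38=23 d=5 *, l++
l=1 r=11: -8+38=30 d=2 *, r--
l=1 r=10: -8+34=26 d=2, l++
l=2 r=10: 3+34=37 d=9, r--
l=2 r=9: 3+33=36 d=8, r--
l=2 r=8: 3+30=33 d=5, r--
l=2 r=7: 3+29=32 d=4, r--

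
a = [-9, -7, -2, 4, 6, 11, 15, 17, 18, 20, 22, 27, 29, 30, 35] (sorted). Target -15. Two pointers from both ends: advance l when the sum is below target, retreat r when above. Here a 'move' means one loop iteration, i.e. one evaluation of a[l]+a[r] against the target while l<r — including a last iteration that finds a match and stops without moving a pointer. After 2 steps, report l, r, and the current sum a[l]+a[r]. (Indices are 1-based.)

l=1, r=13, sum=20

l=1 r=15: -9+35=26 >-15, r--
l=1 r=14: -9+30=21 >-15, r--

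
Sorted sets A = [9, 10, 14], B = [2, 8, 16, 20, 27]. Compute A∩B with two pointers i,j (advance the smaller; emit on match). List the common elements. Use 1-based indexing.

i=1 j=1: 9>2, j++
i=1 j=2: 9>8, j++
i=1 j=3: 9<16, i++
i=2 j=3: 10<16, i++
i=3 j=3: 14<16, i++

intersection = []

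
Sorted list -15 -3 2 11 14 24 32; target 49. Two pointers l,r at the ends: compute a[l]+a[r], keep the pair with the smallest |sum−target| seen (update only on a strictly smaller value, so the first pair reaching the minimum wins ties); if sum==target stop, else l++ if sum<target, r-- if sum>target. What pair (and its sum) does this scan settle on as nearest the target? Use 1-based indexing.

[1,7] -15+32=17 d=32 * → l++
[2,7] -3+32=29 d=20 * → l++
[3,7] 2+32=34 d=15 * → l++
[4,7] 11+32=43 d=6 * → l++
[5,7] 14+32=46 d=3 * → l++
[6,7] 24+32=56 d=7 → r--

pair (14, 32) with sum 46 (|Δ|=3)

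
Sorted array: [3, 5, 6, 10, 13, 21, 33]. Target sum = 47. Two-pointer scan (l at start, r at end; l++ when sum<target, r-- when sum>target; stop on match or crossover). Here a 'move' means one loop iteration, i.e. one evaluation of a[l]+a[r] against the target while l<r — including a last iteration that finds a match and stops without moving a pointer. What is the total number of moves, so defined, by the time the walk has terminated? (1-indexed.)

l=1 r=7: 3+33=36 <47, l++
l=2 r=7: 5+33=38 <47, l++
l=3 r=7: 6+33=39 <47, l++
l=4 r=7: 10+33=43 <47, l++
l=5 r=7: 13+33=46 <47, l++
l=6 r=7: 21+33=54 >47, r--

6 moves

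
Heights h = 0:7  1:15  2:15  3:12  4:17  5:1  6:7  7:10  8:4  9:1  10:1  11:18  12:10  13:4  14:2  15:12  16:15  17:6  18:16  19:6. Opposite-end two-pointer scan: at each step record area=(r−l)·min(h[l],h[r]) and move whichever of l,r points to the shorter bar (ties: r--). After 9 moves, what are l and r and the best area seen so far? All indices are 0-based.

l=4, r=14, best area=255

[0,19] min(7,6)*19=114 best=114 * → r--
[0,18] min(7,16)*18=126 best=126 * → l++
[1,18] min(15,16)*17=255 best=255 * → l++
[2,18] min(15,16)*16=240 best=255 → l++
[3,18] min(12,16)*15=180 best=255 → l++
[4,18] min(17,16)*14=224 best=255 → r--
[4,17] min(17,6)*13=78 best=255 → r--
[4,16] min(17,15)*12=180 best=255 → r--
[4,15] min(17,12)*11=132 best=255 → r--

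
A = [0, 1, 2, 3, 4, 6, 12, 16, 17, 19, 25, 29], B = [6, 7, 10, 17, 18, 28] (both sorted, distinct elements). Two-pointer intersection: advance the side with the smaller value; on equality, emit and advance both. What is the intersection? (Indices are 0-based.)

intersection = [6, 17]

i=0 j=0: 0<6, i++
i=1 j=0: 1<6, i++
i=2 j=0: 2<6, i++
i=3 j=0: 3<6, i++
i=4 j=0: 4<6, i++
i=5 j=0: 6==6 emit, i++,j++
i=6 j=1: 12>7, j++
i=6 j=2: 12>10, j++
i=6 j=3: 12<17, i++
i=7 j=3: 16<17, i++
i=8 j=3: 17==17 emit, i++,j++
i=9 j=4: 19>18, j++
i=9 j=5: 19<28, i++
i=10 j=5: 25<28, i++
i=11 j=5: 29>28, j++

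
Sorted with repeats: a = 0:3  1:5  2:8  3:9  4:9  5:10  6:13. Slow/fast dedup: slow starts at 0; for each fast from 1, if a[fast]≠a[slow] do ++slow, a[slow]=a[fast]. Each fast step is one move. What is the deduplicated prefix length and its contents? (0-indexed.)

(s=0,f=1) a[fast]=5≠a[slow]=3 write a[1]=5 → slow++,fast++
(s=1,f=2) a[fast]=8≠a[slow]=5 write a[2]=8 → slow++,fast++
(s=2,f=3) a[fast]=9≠a[slow]=8 write a[3]=9 → slow++,fast++
(s=3,f=4) a[fast]=9=a[slow] dup → fast++
(s=3,f=5) a[fast]=10≠a[slow]=9 write a[4]=10 → slow++,fast++
(s=4,f=6) a[fast]=13≠a[slow]=10 write a[5]=13 → slow++,fast++

length 6; prefix = [3, 5, 8, 9, 10, 13]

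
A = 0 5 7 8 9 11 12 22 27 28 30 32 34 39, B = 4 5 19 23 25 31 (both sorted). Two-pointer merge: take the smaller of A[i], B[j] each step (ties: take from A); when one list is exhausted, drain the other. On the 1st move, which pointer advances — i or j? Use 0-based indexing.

i

i=0 j=0: A[i]=0<=B[j]=4 take 0, i++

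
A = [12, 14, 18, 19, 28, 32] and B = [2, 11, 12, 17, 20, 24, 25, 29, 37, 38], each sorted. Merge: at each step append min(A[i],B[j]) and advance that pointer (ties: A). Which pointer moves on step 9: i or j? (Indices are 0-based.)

j

[i=0,j=0] A[i]=12>B[j]=2 take 2 → j++
[i=0,j=1] A[i]=12>B[j]=11 take 11 → j++
[i=0,j=2] A[i]=12<=B[j]=12 take 12 → i++
[i=1,j=2] A[i]=14>B[j]=12 take 12 → j++
[i=1,j=3] A[i]=14<=B[j]=17 take 14 → i++
[i=2,j=3] A[i]=18>B[j]=17 take 17 → j++
[i=2,j=4] A[i]=18<=B[j]=20 take 18 → i++
[i=3,j=4] A[i]=19<=B[j]=20 take 19 → i++
[i=4,j=4] A[i]=28>B[j]=20 take 20 → j++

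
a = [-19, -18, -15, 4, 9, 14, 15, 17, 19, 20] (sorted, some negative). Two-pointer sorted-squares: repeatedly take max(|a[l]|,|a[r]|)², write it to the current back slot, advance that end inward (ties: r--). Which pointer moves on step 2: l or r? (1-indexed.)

r

[1,10] |-19|<=|20| out[10]=400 → r--
[1,9] |-19|<=|19| out[9]=361 → r--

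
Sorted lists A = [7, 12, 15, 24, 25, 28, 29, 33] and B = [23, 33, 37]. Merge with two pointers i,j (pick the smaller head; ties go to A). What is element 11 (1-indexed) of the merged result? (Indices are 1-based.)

[i=1,j=1] A[i]=7<=B[j]=23 take 7 → i++
[i=2,j=1] A[i]=12<=B[j]=23 take 12 → i++
[i=3,j=1] A[i]=15<=B[j]=23 take 15 → i++
[i=4,j=1] A[i]=24>B[j]=23 take 23 → j++
[i=4,j=2] A[i]=24<=B[j]=33 take 24 → i++
[i=5,j=2] A[i]=25<=B[j]=33 take 25 → i++
[i=6,j=2] A[i]=28<=B[j]=33 take 28 → i++
[i=7,j=2] A[i]=29<=B[j]=33 take 29 → i++
[i=8,j=2] A[i]=33<=B[j]=33 take 33 → i++
[i=9,j=2] A done, take B[j]=33 → j++
[i=9,j=3] A done, take B[j]=37 → j++

merged[11] = 37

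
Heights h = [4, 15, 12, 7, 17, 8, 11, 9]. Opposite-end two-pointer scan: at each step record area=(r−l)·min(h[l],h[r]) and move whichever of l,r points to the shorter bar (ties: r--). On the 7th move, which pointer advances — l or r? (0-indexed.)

[0,7] min(4,9)*7=28 best=28 * → l++
[1,7] min(15,9)*6=54 best=54 * → r--
[1,6] min(15,11)*5=55 best=55 * → r--
[1,5] min(15,8)*4=32 best=55 → r--
[1,4] min(15,17)*3=45 best=55 → l++
[2,4] min(12,17)*2=24 best=55 → l++
[3,4] min(7,17)*1=7 best=55 → l++

l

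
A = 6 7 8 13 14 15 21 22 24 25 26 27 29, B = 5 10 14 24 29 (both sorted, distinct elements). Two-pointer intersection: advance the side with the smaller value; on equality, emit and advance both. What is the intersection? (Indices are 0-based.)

[i=0,j=0] 6>5 → j++
[i=0,j=1] 6<10 → i++
[i=1,j=1] 7<10 → i++
[i=2,j=1] 8<10 → i++
[i=3,j=1] 13>10 → j++
[i=3,j=2] 13<14 → i++
[i=4,j=2] 14==14 emit → i++,j++
[i=5,j=3] 15<24 → i++
[i=6,j=3] 21<24 → i++
[i=7,j=3] 22<24 → i++
[i=8,j=3] 24==24 emit → i++,j++
[i=9,j=4] 25<29 → i++
[i=10,j=4] 26<29 → i++
[i=11,j=4] 27<29 → i++
[i=12,j=4] 29==29 emit → i++,j++

intersection = [14, 24, 29]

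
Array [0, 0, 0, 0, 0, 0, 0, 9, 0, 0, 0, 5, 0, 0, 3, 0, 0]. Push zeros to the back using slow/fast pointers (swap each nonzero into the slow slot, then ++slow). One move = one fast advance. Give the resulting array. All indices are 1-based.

[9, 5, 3, 0, 0, 0, 0, 0, 0, 0, 0, 0, 0, 0, 0, 0, 0]

slow=1 fast=1: a[fast]=0, fast++
slow=1 fast=2: a[fast]=0, fast++
slow=1 fast=3: a[fast]=0, fast++
slow=1 fast=4: a[fast]=0, fast++
slow=1 fast=5: a[fast]=0, fast++
slow=1 fast=6: a[fast]=0, fast++
slow=1 fast=7: a[fast]=0, fast++
slow=1 fast=8: a[fast]=9≠0 swap→a[1]=9, slow++,fast++
slow=2 fast=9: a[fast]=0, fast++
slow=2 fast=10: a[fast]=0, fast++
slow=2 fast=11: a[fast]=0, fast++
slow=2 fast=12: a[fast]=5≠0 swap→a[2]=5, slow++,fast++
slow=3 fast=13: a[fast]=0, fast++
slow=3 fast=14: a[fast]=0, fast++
slow=3 fast=15: a[fast]=3≠0 swap→a[3]=3, slow++,fast++
slow=4 fast=16: a[fast]=0, fast++
slow=4 fast=17: a[fast]=0, fast++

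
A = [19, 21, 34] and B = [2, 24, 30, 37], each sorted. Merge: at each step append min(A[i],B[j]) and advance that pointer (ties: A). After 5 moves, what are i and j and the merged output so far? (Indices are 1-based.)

[i=1,j=1] A[i]=19>B[j]=2 take 2 → j++
[i=1,j=2] A[i]=19<=B[j]=24 take 19 → i++
[i=2,j=2] A[i]=21<=B[j]=24 take 21 → i++
[i=3,j=2] A[i]=34>B[j]=24 take 24 → j++
[i=3,j=3] A[i]=34>B[j]=30 take 30 → j++

i=3, j=4, merged so far=[2, 19, 21, 24, 30]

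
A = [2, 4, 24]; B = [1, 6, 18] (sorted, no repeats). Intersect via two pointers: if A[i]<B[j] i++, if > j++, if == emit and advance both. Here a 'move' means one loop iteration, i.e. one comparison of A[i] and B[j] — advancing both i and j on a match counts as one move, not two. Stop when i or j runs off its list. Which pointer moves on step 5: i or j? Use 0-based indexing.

j

[i=0,j=0] 2>1 → j++
[i=0,j=1] 2<6 → i++
[i=1,j=1] 4<6 → i++
[i=2,j=1] 24>6 → j++
[i=2,j=2] 24>18 → j++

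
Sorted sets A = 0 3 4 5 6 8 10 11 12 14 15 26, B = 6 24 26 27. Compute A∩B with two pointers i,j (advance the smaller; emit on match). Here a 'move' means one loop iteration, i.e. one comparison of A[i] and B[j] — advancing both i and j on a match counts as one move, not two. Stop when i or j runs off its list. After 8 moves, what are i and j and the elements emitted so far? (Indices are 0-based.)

i=8, j=1, emitted=[6]

i=0 j=0: 0<6, i++
i=1 j=0: 3<6, i++
i=2 j=0: 4<6, i++
i=3 j=0: 5<6, i++
i=4 j=0: 6==6 emit, i++,j++
i=5 j=1: 8<24, i++
i=6 j=1: 10<24, i++
i=7 j=1: 11<24, i++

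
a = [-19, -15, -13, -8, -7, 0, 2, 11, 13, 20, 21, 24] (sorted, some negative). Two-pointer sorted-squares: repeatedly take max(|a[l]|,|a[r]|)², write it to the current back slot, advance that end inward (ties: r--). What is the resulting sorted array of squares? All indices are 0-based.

[0, 4, 49, 64, 121, 169, 169, 225, 361, 400, 441, 576]

l=0 r=11: |-19|<=|24| out[11]=576, r--
l=0 r=10: |-19|<=|21| out[10]=441, r--
l=0 r=9: |-19|<=|20| out[9]=400, r--
l=0 r=8: |-19|>|13| out[8]=361, l++
l=1 r=8: |-15|>|13| out[7]=225, l++
l=2 r=8: |-13|<=|13| out[6]=169, r--
l=2 r=7: |-13|>|11| out[5]=169, l++
l=3 r=7: |-8|<=|11| out[4]=121, r--
l=3 r=6: |-8|>|2| out[3]=64, l++
l=4 r=6: |-7|>|2| out[2]=49, l++
l=5 r=6: |0|<=|2| out[1]=4, r--
l=5 r=5: |0|<=|0| out[0]=0, r--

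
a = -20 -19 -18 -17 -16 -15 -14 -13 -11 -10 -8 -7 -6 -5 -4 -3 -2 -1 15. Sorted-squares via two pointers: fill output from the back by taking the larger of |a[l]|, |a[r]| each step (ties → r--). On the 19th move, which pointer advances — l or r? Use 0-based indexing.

l=0 r=18: |-20|>|15| out[18]=400, l++
l=1 r=18: |-19|>|15| out[17]=361, l++
l=2 r=18: |-18|>|15| out[16]=324, l++
l=3 r=18: |-17|>|15| out[15]=289, l++
l=4 r=18: |-16|>|15| out[14]=256, l++
l=5 r=18: |-15|<=|15| out[13]=225, r--
l=5 r=17: |-15|>|-1| out[12]=225, l++
l=6 r=17: |-14|>|-1| out[11]=196, l++
l=7 r=17: |-13|>|-1| out[10]=169, l++
l=8 r=17: |-11|>|-1| out[9]=121, l++
l=9 r=17: |-10|>|-1| out[8]=100, l++
l=10 r=17: |-8|>|-1| out[7]=64, l++
l=11 r=17: |-7|>|-1| out[6]=49, l++
l=12 r=17: |-6|>|-1| out[5]=36, l++
l=13 r=17: |-5|>|-1| out[4]=25, l++
l=14 r=17: |-4|>|-1| out[3]=16, l++
l=15 r=17: |-3|>|-1| out[2]=9, l++
l=16 r=17: |-2|>|-1| out[1]=4, l++
l=17 r=17: |-1|<=|-1| out[0]=1, r--

r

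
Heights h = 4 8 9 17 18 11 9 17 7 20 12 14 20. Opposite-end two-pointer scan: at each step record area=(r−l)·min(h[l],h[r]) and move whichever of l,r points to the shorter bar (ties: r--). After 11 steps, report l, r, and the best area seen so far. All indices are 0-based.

l=9, r=10, best area=153

[0,12] min(4,20)*12=48 best=48 * → l++
[1,12] min(8,20)*11=88 best=88 * → l++
[2,12] min(9,20)*10=90 best=90 * → l++
[3,12] min(17,20)*9=153 best=153 * → l++
[4,12] min(18,20)*8=144 best=153 → l++
[5,12] min(11,20)*7=77 best=153 → l++
[6,12] min(9,20)*6=54 best=153 → l++
[7,12] min(17,20)*5=85 best=153 → l++
[8,12] min(7,20)*4=28 best=153 → l++
[9,12] min(20,20)*3=60 best=153 → r--
[9,11] min(20,14)*2=28 best=153 → r--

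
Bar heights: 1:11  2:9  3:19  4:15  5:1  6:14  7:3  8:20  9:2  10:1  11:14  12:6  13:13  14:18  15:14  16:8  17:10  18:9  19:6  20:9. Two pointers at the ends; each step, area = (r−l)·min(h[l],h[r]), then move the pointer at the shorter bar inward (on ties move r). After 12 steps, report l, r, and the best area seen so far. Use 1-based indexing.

[1,20] min(11,9)*19=171 best=171 * → r--
[1,19] min(11,6)*18=108 best=171 → r--
[1,18] min(11,9)*17=153 best=171 → r--
[1,17] min(11,10)*16=160 best=171 → r--
[1,16] min(11,8)*15=120 best=171 → r--
[1,15] min(11,14)*14=154 best=171 → l++
[2,15] min(9,14)*13=117 best=171 → l++
[3,15] min(19,14)*12=168 best=171 → r--
[3,14] min(19,18)*11=198 best=198 * → r--
[3,13] min(19,13)*10=130 best=198 → r--
[3,12] min(19,6)*9=54 best=198 → r--
[3,11] min(19,14)*8=112 best=198 → r--

l=3, r=10, best area=198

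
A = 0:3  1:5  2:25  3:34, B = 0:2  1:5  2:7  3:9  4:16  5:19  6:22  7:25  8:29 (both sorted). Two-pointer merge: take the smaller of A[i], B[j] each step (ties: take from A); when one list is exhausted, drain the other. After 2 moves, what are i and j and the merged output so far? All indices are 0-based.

i=0 j=0: A[i]=3>B[j]=2 take 2, j++
i=0 j=1: A[i]=3<=B[j]=5 take 3, i++

i=1, j=1, merged so far=[2, 3]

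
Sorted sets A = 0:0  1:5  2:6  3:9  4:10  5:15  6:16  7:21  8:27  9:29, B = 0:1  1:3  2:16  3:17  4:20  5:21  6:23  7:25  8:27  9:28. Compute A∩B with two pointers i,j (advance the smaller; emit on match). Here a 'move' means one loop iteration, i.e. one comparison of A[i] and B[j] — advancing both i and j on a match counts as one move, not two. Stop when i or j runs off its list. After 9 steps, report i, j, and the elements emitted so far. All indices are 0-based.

i=7, j=3, emitted=[16]

i=0 j=0: 0<1, i++
i=1 j=0: 5>1, j++
i=1 j=1: 5>3, j++
i=1 j=2: 5<16, i++
i=2 j=2: 6<16, i++
i=3 j=2: 9<16, i++
i=4 j=2: 10<16, i++
i=5 j=2: 15<16, i++
i=6 j=2: 16==16 emit, i++,j++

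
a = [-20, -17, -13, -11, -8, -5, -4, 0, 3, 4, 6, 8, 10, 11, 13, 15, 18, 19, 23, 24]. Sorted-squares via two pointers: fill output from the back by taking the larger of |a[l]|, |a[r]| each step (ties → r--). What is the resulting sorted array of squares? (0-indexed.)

[0,19] |-20|<=|24| out[19]=576 → r--
[0,18] |-20|<=|23| out[18]=529 → r--
[0,17] |-20|>|19| out[17]=400 → l++
[1,17] |-17|<=|19| out[16]=361 → r--
[1,16] |-17|<=|18| out[15]=324 → r--
[1,15] |-17|>|15| out[14]=289 → l++
[2,15] |-13|<=|15| out[13]=225 → r--
[2,14] |-13|<=|13| out[12]=169 → r--
[2,13] |-13|>|11| out[11]=169 → l++
[3,13] |-11|<=|11| out[10]=121 → r--
[3,12] |-11|>|10| out[9]=121 → l++
[4,12] |-8|<=|10| out[8]=100 → r--
[4,11] |-8|<=|8| out[7]=64 → r--
[4,10] |-8|>|6| out[6]=64 → l++
[5,10] |-5|<=|6| out[5]=36 → r--
[5,9] |-5|>|4| out[4]=25 → l++
[6,9] |-4|<=|4| out[3]=16 → r--
[6,8] |-4|>|3| out[2]=16 → l++
[7,8] |0|<=|3| out[1]=9 → r--
[7,7] |0|<=|0| out[0]=0 → r--

[0, 9, 16, 16, 25, 36, 64, 64, 100, 121, 121, 169, 169, 225, 289, 324, 361, 400, 529, 576]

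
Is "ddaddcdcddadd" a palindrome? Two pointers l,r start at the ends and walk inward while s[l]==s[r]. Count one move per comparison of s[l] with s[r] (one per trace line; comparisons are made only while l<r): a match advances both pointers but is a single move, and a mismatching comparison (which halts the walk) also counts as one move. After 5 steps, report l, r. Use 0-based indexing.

l=5, r=7

[0,12] 'd'=='d' → l++,r--
[1,11] 'd'=='d' → l++,r--
[2,10] 'a'=='a' → l++,r--
[3,9] 'd'=='d' → l++,r--
[4,8] 'd'=='d' → l++,r--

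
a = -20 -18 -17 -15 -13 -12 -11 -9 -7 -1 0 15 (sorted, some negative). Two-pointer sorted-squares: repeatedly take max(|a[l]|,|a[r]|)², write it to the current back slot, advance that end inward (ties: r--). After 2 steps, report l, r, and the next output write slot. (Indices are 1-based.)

l=3, r=12, next write slot=10

l=1 r=12: |-20|>|15| out[12]=400, l++
l=2 r=12: |-18|>|15| out[11]=324, l++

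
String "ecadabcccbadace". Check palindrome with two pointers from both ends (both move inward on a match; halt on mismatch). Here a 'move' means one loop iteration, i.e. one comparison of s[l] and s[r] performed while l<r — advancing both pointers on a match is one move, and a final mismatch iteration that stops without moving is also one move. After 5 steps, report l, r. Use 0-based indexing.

l=5, r=9

l=0 r=14: 'e'=='e', l++,r--
l=1 r=13: 'c'=='c', l++,r--
l=2 r=12: 'a'=='a', l++,r--
l=3 r=11: 'd'=='d', l++,r--
l=4 r=10: 'a'=='a', l++,r--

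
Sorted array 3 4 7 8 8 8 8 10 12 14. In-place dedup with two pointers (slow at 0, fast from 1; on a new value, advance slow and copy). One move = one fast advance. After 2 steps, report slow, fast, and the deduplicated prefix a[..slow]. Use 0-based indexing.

slow=2, fast=3, prefix=[3, 4, 7]

(s=0,f=1) a[fast]=4≠a[slow]=3 write a[1]=4 → slow++,fast++
(s=1,f=2) a[fast]=7≠a[slow]=4 write a[2]=7 → slow++,fast++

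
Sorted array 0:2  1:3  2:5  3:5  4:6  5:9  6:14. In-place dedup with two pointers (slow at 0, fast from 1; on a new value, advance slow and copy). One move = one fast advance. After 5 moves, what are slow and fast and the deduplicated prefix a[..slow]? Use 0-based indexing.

slow=4, fast=6, prefix=[2, 3, 5, 6, 9]

(s=0,f=1) a[fast]=3≠a[slow]=2 write a[1]=3 → slow++,fast++
(s=1,f=2) a[fast]=5≠a[slow]=3 write a[2]=5 → slow++,fast++
(s=2,f=3) a[fast]=5=a[slow] dup → fast++
(s=2,f=4) a[fast]=6≠a[slow]=5 write a[3]=6 → slow++,fast++
(s=3,f=5) a[fast]=9≠a[slow]=6 write a[4]=9 → slow++,fast++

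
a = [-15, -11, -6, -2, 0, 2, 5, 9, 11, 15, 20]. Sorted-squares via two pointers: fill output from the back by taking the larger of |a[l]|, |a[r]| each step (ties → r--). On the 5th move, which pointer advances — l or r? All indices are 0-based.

l

l=0 r=10: |-15|<=|20| out[10]=400, r--
l=0 r=9: |-15|<=|15| out[9]=225, r--
l=0 r=8: |-15|>|11| out[8]=225, l++
l=1 r=8: |-11|<=|11| out[7]=121, r--
l=1 r=7: |-11|>|9| out[6]=121, l++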